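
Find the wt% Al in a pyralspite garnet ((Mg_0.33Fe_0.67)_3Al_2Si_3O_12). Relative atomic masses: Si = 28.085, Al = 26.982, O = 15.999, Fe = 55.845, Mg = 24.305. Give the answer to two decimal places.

Molar mass of (Mg_0.33Fe_0.67)_3Al_2Si_3O_12: 0.99*24.305 + 2.01*55.845 + 2*26.982 + 3*28.085 + 12*15.999 = 466.517 g/mol.
Mass of Al per formula unit: 2 × 26.982 = 53.964 g.
Weight fraction Al = 53.964 / 466.517 = 0.1157.

11.57 mass %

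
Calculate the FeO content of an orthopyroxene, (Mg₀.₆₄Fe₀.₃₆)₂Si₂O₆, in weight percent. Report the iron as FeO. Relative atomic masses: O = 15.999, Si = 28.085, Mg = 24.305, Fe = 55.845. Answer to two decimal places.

23.15 wt%

Formula mass = 223.483 g/mol.
0.72 Fe → 0.7200 mol FeO per formula unit; M(FeO) = 71.844, so FeO mass = 51.728 g.
51.728/223.483 × 100 = 23.15 wt%.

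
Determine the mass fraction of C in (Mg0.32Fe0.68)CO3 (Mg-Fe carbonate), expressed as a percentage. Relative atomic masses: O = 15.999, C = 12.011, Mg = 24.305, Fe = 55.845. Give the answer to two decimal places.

11.36 wt%

M((Mg0.32Fe0.68)CO3) = 105.760 g/mol.
C contributes 1 × 12.011 = 12.011 g per mole.
12.011/105.760 = 0.1136 → 11.36%.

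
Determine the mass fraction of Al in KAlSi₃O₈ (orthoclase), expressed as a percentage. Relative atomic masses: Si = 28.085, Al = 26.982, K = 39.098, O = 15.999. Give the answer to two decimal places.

Formula mass = 1*39.098 + 1*26.982 + 3*28.085 + 8*15.999 = 278.327 g/mol, of which 26.982 g is Al.
So Al makes up 26.982/278.327 = 0.0969 of the mass, i.e. 9.69%.

9.69 mass %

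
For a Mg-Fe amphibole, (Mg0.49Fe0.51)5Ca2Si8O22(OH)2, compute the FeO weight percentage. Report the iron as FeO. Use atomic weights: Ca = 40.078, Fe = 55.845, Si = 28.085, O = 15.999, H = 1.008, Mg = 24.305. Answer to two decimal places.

Molar mass of (Mg0.49Fe0.51)5Ca2Si8O22(OH)2 = 2.45*24.305 + 2.55*55.845 + 2*40.078 + 8*28.085 + 24*15.999 + 2*1.008 = 892.780 g/mol.
Each formula unit contains 2.55 Fe, equivalent to 2.55/1 = 2.5500 mol FeO.
M(FeO) = 1×55.845 + 1×15.999 = 71.844 g/mol.
Mass of FeO per formula unit = 2.5500 × 71.844 = 183.202 g.
FeO wt% = 183.202 / 892.780 × 100 = 20.52%.

20.52 wt%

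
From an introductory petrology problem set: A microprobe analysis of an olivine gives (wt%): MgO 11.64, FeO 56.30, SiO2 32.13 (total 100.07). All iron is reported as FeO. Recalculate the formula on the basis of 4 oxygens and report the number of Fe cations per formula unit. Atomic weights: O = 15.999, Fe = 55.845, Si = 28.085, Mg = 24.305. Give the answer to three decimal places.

11.64 wt% MgO ÷ 40.304 g/mol = 0.28881 mol, giving 0.28881 Mg and 0.28881 O.
56.30 wt% FeO ÷ 71.844 g/mol = 0.78364 mol, giving 0.78364 Fe and 0.78364 O.
32.13 wt% SiO2 ÷ 60.083 g/mol = 0.53476 mol, giving 0.53476 Si and 1.06952 O.
Oxygen sums to 2.14197; scaling by 4/2.14197 = 1.86744 puts the formula on 4 O.
Fe: 0.78364 × 1.86744 = 1.463 atoms per formula unit.

1.463 Fe apfu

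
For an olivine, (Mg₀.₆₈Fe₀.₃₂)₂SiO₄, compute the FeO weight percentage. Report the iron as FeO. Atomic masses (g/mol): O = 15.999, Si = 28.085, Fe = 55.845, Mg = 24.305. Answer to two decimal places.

28.58 wt%

Molar mass of (Mg₀.₆₈Fe₀.₃₂)₂SiO₄ = 1.36*24.305 + 0.64*55.845 + 1*28.085 + 4*15.999 = 160.877 g/mol.
Each formula unit contains 0.64 Fe, equivalent to 0.64/1 = 0.6400 mol FeO.
M(FeO) = 1×55.845 + 1×15.999 = 71.844 g/mol.
Mass of FeO per formula unit = 0.6400 × 71.844 = 45.980 g.
FeO wt% = 45.980 / 160.877 × 100 = 28.58%.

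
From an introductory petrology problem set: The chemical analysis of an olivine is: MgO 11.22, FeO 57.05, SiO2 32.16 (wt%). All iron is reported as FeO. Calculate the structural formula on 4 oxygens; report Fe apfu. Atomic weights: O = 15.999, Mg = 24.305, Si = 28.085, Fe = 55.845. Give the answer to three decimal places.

MgO: 11.22/40.304 = 0.27838 mol → 0.27838 mol Mg, 0.27838 mol O.
FeO: 57.05/71.844 = 0.79408 mol → 0.79408 mol Fe, 0.79408 mol O.
SiO2: 32.16/60.083 = 0.53526 mol → 0.53526 mol Si, 1.07052 mol O.
Total oxygen = 2.14298 mol. Normalization factor = 4/2.14298 = 1.86656.
Fe per 4 O = 0.79408 × 1.86656 = 1.482.

1.482 Fe apfu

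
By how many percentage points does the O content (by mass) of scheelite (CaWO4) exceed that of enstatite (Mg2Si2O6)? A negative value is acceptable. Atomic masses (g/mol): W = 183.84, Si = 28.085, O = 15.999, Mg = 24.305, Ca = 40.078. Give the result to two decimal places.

-25.58 percentage points

O in CaWO4: molar mass 287.914 g/mol; 4×15.999 = 63.996 g → 22.23 wt%.
O in Mg2Si2O6: molar mass 200.774 g/mol; 6×15.999 = 95.994 g → 47.81 wt%.
Difference = 22.23 − 47.81 = -25.58 percentage points.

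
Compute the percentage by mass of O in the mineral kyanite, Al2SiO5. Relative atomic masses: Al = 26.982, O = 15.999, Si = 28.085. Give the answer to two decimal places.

Molar mass of Al2SiO5: 2×26.982 + 1×28.085 + 5×15.999 = 162.044 g/mol.
Mass of O per formula unit: 5 × 15.999 = 79.995 g.
Weight fraction O = 79.995 / 162.044 = 0.4937.

49.37 wt%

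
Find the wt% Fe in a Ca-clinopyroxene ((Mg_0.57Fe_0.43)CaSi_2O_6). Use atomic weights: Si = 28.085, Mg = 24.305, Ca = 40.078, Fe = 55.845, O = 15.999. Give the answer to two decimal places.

Formula mass = 0.57·24.305 + 0.43·55.845 + 1·40.078 + 2·28.085 + 6·15.999 = 230.109 g/mol, of which 24.013 g is Fe.
So Fe makes up 24.013/230.109 = 0.1044 of the mass, i.e. 10.44%.

10.44 weight percent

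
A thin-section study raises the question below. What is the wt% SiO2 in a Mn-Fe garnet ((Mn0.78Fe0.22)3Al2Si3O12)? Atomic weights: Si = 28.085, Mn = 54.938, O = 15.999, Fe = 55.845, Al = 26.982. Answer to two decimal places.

Molar mass of (Mn0.78Fe0.22)3Al2Si3O12 = 2.34*54.938 + 0.66*55.845 + 2*26.982 + 3*28.085 + 12*15.999 = 495.620 g/mol.
Each formula unit contains 3 Si, equivalent to 3/1 = 3.0000 mol SiO2.
M(SiO2) = 1×28.085 + 2×15.999 = 60.083 g/mol.
Mass of SiO2 per formula unit = 3.0000 × 60.083 = 180.249 g.
SiO2 wt% = 180.249 / 495.620 × 100 = 36.37%.

36.37 wt%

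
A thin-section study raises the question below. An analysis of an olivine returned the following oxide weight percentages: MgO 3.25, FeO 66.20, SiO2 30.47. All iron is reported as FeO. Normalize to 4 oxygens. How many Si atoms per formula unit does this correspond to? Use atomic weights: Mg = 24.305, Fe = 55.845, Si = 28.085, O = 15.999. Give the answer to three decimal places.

1.006 Si apfu

MgO: 3.25/40.304 = 0.08064 mol → 0.08064 mol Mg, 0.08064 mol O.
FeO: 66.20/71.844 = 0.92144 mol → 0.92144 mol Fe, 0.92144 mol O.
SiO2: 30.47/60.083 = 0.50713 mol → 0.50713 mol Si, 1.01426 mol O.
Total oxygen = 2.01634 mol. Normalization factor = 4/2.01634 = 1.98379.
Si per 4 O = 0.50713 × 1.98379 = 1.006.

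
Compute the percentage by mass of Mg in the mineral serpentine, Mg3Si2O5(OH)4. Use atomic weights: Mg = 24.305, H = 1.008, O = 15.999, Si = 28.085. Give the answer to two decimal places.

Molar mass of Mg3Si2O5(OH)4: 3*24.305 + 2*28.085 + 9*15.999 + 4*1.008 = 277.108 g/mol.
Mass of Mg per formula unit: 3 × 24.305 = 72.915 g.
Weight fraction Mg = 72.915 / 277.108 = 0.2631.

26.31 wt%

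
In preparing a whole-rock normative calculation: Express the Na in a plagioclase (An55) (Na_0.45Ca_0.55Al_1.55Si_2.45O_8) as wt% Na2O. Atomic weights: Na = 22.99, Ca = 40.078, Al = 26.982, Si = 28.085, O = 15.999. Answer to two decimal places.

5.15 wt%

M(Na_0.45Ca_0.55Al_1.55Si_2.45O_8) = 271.011 g/mol; M(Na2O) = 61.979 g/mol.
Moles Na2O per formula unit = 0.45 Na ÷ 2 = 0.2250.
Na2O fraction = (0.2250 × 61.979) / 271.011 = 13.945/271.011 = 0.0515.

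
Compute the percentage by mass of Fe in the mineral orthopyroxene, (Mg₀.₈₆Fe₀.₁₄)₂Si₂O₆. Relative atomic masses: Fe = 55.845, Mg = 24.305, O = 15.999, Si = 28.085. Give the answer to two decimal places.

7.46 weight percent

Molar mass of (Mg₀.₈₆Fe₀.₁₄)₂Si₂O₆: 1.72×24.305 + 0.28×55.845 + 2×28.085 + 6×15.999 = 209.605 g/mol.
Mass of Fe per formula unit: 0.28 × 55.845 = 15.637 g.
Weight fraction Fe = 15.637 / 209.605 = 0.0746.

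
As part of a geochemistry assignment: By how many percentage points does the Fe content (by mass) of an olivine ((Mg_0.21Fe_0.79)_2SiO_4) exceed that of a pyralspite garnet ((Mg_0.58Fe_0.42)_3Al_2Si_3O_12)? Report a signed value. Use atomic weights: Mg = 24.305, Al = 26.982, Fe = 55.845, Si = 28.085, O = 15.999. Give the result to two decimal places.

30.42 percentage points

Fe in (Mg_0.21Fe_0.79)_2SiO_4: molar mass 190.524 g/mol; 1.58×55.845 = 88.235 g → 46.31 wt%.
Fe in (Mg_0.58Fe_0.42)_3Al_2Si_3O_12: molar mass 442.862 g/mol; 1.26×55.845 = 70.365 g → 15.89 wt%.
Difference = 46.31 − 15.89 = 30.42 percentage points.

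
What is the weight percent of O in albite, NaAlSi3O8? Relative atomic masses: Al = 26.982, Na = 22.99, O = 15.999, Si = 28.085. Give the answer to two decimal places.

48.81 mass %

M(NaAlSi3O8) = 262.219 g/mol.
O contributes 8 × 15.999 = 127.992 g per mole.
127.992/262.219 = 0.4881 → 48.81%.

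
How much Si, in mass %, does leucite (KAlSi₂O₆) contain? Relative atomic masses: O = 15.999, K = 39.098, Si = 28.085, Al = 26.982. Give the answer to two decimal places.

Molar mass of KAlSi₂O₆: 1·39.098 + 1·26.982 + 2·28.085 + 6·15.999 = 218.244 g/mol.
Mass of Si per formula unit: 2 × 28.085 = 56.170 g.
Weight fraction Si = 56.170 / 218.244 = 0.2574.

25.74 mass %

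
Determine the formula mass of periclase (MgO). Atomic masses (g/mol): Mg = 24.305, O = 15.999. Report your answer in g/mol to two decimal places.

40.30 g/mol

The formula mass is the sum 1×24.305 + 1×15.999.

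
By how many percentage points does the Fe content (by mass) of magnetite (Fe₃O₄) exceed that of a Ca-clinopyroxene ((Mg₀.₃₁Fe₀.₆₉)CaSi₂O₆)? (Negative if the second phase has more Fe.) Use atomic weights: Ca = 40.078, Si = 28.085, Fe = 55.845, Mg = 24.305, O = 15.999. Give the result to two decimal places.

56.19 percentage points

M(Fe₃O₄) = 231.531 g/mol, so wt% Fe = 167.535/231.531 × 100 = 72.36%.
M((Mg₀.₃₁Fe₀.₆₉)CaSi₂O₆) = 238.310 g/mol, so wt% Fe = 38.533/238.310 × 100 = 16.17%.
72.36 − 16.17 = 56.19 pp.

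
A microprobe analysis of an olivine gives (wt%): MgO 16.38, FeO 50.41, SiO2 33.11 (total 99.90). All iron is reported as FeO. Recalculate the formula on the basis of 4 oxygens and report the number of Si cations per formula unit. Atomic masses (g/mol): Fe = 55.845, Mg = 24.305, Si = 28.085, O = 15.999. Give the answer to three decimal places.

MgO: 16.38/40.304 = 0.40641 mol → 0.40641 mol Mg, 0.40641 mol O.
FeO: 50.41/71.844 = 0.70166 mol → 0.70166 mol Fe, 0.70166 mol O.
SiO2: 33.11/60.083 = 0.55107 mol → 0.55107 mol Si, 1.10214 mol O.
Total oxygen = 2.21021 mol. Normalization factor = 4/2.21021 = 1.80978.
Si per 4 O = 0.55107 × 1.80978 = 0.997.

0.997 Si apfu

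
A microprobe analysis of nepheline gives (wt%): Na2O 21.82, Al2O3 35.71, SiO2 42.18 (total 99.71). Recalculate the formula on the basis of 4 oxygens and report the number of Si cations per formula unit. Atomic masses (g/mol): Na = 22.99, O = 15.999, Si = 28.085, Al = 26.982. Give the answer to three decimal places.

1.000 Si apfu

Na2O (M=61.979): mol = 0.35205; Na = 0.70410, O = 0.35205.
Al2O3 (M=101.961): mol = 0.35023; Al = 0.70046, O = 1.05069.
SiO2 (M=60.083): mol = 0.70203; Si = 0.70203, O = 1.40406.
ΣO = 2.80680; factor = 4/ΣO = 1.42511.
Si apfu = 0.70203 × 1.42511 = 1.000.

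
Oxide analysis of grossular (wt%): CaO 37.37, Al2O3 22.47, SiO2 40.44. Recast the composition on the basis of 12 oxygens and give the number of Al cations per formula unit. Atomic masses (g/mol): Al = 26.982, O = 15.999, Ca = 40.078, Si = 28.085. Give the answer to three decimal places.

37.37 wt% CaO ÷ 56.077 g/mol = 0.66641 mol, giving 0.66641 Ca and 0.66641 O.
22.47 wt% Al2O3 ÷ 101.961 g/mol = 0.22038 mol, giving 0.44076 Al and 0.66114 O.
40.44 wt% SiO2 ÷ 60.083 g/mol = 0.67307 mol, giving 0.67307 Si and 1.34614 O.
Oxygen sums to 2.67369; scaling by 12/2.67369 = 4.48818 puts the formula on 12 O.
Al: 0.44076 × 4.48818 = 1.978 atoms per formula unit.

1.978 Al apfu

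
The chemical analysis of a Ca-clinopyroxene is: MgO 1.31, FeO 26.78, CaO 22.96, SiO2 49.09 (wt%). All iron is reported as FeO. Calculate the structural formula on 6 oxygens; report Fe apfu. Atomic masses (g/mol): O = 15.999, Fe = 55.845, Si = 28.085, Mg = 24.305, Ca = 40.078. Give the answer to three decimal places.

0.913 Fe apfu

MgO (M=40.304): mol = 0.03250; Mg = 0.03250, O = 0.03250.
FeO (M=71.844): mol = 0.37275; Fe = 0.37275, O = 0.37275.
CaO (M=56.077): mol = 0.40944; Ca = 0.40944, O = 0.40944.
SiO2 (M=60.083): mol = 0.81704; Si = 0.81704, O = 1.63408.
ΣO = 2.44877; factor = 6/ΣO = 2.45021.
Fe apfu = 0.37275 × 2.45021 = 0.913.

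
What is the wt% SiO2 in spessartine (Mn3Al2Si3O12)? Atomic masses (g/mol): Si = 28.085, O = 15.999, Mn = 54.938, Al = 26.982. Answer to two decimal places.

Molar mass of Mn3Al2Si3O12 = 3*54.938 + 2*26.982 + 3*28.085 + 12*15.999 = 495.021 g/mol.
Each formula unit contains 3 Si, equivalent to 3/1 = 3.0000 mol SiO2.
M(SiO2) = 1×28.085 + 2×15.999 = 60.083 g/mol.
Mass of SiO2 per formula unit = 3.0000 × 60.083 = 180.249 g.
SiO2 wt% = 180.249 / 495.021 × 100 = 36.41%.

36.41 wt%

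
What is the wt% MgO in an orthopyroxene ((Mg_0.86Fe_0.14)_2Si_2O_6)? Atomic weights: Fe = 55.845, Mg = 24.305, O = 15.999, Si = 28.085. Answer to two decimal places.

Formula mass = 209.605 g/mol.
1.72 Mg → 1.7200 mol MgO per formula unit; M(MgO) = 40.304, so MgO mass = 69.323 g.
69.323/209.605 × 100 = 33.07 wt%.

33.07 wt%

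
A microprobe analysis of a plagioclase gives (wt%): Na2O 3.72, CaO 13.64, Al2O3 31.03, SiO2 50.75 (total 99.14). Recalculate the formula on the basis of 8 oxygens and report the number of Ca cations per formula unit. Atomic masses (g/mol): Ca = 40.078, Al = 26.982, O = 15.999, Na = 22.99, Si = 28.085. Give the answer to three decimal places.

3.72 wt% Na2O ÷ 61.979 g/mol = 0.06002 mol, giving 0.12004 Na and 0.06002 O.
13.64 wt% CaO ÷ 56.077 g/mol = 0.24324 mol, giving 0.24324 Ca and 0.24324 O.
31.03 wt% Al2O3 ÷ 101.961 g/mol = 0.30433 mol, giving 0.60866 Al and 0.91299 O.
50.75 wt% SiO2 ÷ 60.083 g/mol = 0.84466 mol, giving 0.84466 Si and 1.68932 O.
Oxygen sums to 2.90557; scaling by 8/2.90557 = 2.75333 puts the formula on 8 O.
Ca: 0.24324 × 2.75333 = 0.670 atoms per formula unit.

0.670 Ca apfu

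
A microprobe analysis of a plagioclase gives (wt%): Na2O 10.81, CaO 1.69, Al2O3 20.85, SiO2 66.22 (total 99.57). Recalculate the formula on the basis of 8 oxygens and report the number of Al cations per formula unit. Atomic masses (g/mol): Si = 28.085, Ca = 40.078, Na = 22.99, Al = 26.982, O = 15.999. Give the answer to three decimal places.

1.083 Al apfu

10.81 wt% Na2O ÷ 61.979 g/mol = 0.17441 mol, giving 0.34882 Na and 0.17441 O.
1.69 wt% CaO ÷ 56.077 g/mol = 0.03014 mol, giving 0.03014 Ca and 0.03014 O.
20.85 wt% Al2O3 ÷ 101.961 g/mol = 0.20449 mol, giving 0.40898 Al and 0.61347 O.
66.22 wt% SiO2 ÷ 60.083 g/mol = 1.10214 mol, giving 1.10214 Si and 2.20428 O.
Oxygen sums to 3.02230; scaling by 8/3.02230 = 2.64699 puts the formula on 8 O.
Al: 0.40898 × 2.64699 = 1.083 atoms per formula unit.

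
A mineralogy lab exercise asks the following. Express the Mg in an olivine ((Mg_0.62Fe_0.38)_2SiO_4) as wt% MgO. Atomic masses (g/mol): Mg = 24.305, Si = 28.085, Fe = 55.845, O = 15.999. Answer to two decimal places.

M((Mg_0.62Fe_0.38)_2SiO_4) = 164.661 g/mol; M(MgO) = 40.304 g/mol.
Moles MgO per formula unit = 1.24 Mg ÷ 1 = 1.2400.
MgO fraction = (1.2400 × 40.304) / 164.661 = 49.977/164.661 = 0.3035.

30.35 wt%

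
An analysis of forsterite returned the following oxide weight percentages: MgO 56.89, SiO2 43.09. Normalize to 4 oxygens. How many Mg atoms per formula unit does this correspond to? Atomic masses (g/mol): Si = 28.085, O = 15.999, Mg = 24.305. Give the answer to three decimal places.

1.984 Mg apfu

MgO: 56.89/40.304 = 1.41152 mol → 1.41152 mol Mg, 1.41152 mol O.
SiO2: 43.09/60.083 = 0.71717 mol → 0.71717 mol Si, 1.43434 mol O.
Total oxygen = 2.84586 mol. Normalization factor = 4/2.84586 = 1.40555.
Mg per 4 O = 1.41152 × 1.40555 = 1.984.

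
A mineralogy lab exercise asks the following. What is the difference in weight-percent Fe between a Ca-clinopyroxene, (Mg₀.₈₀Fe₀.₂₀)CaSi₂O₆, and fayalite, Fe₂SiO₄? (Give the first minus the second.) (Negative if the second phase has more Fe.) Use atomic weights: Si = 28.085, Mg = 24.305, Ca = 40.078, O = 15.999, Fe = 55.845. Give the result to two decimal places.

-49.80 percentage points

First mineral: 11.169 g Fe in 222.855 g formula = 5.01 wt% Fe.
Second mineral: 111.690 g Fe in 203.771 g formula = 54.81 wt% Fe.
5.01% − 54.81% gives a difference of -49.80 percentage points.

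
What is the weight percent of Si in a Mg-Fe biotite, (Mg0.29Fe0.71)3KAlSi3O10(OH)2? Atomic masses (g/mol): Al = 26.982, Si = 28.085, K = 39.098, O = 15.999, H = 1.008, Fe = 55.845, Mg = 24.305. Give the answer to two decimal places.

Formula mass = 0.87×24.305 + 2.13×55.845 + 1×39.098 + 1×26.982 + 3×28.085 + 12×15.999 + 2×1.008 = 484.434 g/mol, of which 84.255 g is Si.
So Si makes up 84.255/484.434 = 0.1739 of the mass, i.e. 17.39%.

17.39 wt%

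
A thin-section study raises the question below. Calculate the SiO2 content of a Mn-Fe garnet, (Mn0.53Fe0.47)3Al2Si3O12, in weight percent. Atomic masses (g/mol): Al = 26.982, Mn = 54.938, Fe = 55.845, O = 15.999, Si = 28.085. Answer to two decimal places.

36.32 wt%

Molar mass of (Mn0.53Fe0.47)3Al2Si3O12 = 1.59·54.938 + 1.41·55.845 + 2·26.982 + 3·28.085 + 12·15.999 = 496.300 g/mol.
Each formula unit contains 3 Si, equivalent to 3/1 = 3.0000 mol SiO2.
M(SiO2) = 1×28.085 + 2×15.999 = 60.083 g/mol.
Mass of SiO2 per formula unit = 3.0000 × 60.083 = 180.249 g.
SiO2 wt% = 180.249 / 496.300 × 100 = 36.32%.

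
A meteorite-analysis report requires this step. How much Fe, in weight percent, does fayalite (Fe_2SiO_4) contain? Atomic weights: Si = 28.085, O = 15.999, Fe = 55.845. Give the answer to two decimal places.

54.81 weight percent

Formula mass = 2×55.845 + 1×28.085 + 4×15.999 = 203.771 g/mol, of which 111.690 g is Fe.
So Fe makes up 111.690/203.771 = 0.5481 of the mass, i.e. 54.81%.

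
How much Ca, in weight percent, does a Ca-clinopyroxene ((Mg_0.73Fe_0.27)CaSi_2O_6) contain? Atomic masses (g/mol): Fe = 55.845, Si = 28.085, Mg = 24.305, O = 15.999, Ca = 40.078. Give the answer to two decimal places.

Molar mass of (Mg_0.73Fe_0.27)CaSi_2O_6: 0.73·24.305 + 0.27·55.845 + 1·40.078 + 2·28.085 + 6·15.999 = 225.063 g/mol.
Mass of Ca per formula unit: 1 × 40.078 = 40.078 g.
Weight fraction Ca = 40.078 / 225.063 = 0.1781.

17.81 weight percent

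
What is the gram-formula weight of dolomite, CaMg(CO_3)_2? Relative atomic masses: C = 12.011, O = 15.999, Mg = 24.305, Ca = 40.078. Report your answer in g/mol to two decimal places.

M = 1×40.078 + 1×24.305 + 2×12.011 + 6×15.999

184.40 g/mol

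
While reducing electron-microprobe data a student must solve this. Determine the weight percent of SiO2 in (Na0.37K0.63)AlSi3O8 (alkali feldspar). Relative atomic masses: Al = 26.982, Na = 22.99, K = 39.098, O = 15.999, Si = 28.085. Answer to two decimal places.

66.18 wt%

Formula mass = 272.367 g/mol.
3 Si → 3.0000 mol SiO2 per formula unit; M(SiO2) = 60.083, so SiO2 mass = 180.249 g.
180.249/272.367 × 100 = 66.18 wt%.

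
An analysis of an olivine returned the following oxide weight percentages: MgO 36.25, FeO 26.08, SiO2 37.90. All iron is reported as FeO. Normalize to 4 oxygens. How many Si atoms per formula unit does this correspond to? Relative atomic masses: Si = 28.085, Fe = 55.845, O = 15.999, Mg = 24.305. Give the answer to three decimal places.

1.000 Si apfu

36.25 wt% MgO ÷ 40.304 g/mol = 0.89941 mol, giving 0.89941 Mg and 0.89941 O.
26.08 wt% FeO ÷ 71.844 g/mol = 0.36301 mol, giving 0.36301 Fe and 0.36301 O.
37.90 wt% SiO2 ÷ 60.083 g/mol = 0.63079 mol, giving 0.63079 Si and 1.26158 O.
Oxygen sums to 2.52400; scaling by 4/2.52400 = 1.58479 puts the formula on 4 O.
Si: 0.63079 × 1.58479 = 1.000 atoms per formula unit.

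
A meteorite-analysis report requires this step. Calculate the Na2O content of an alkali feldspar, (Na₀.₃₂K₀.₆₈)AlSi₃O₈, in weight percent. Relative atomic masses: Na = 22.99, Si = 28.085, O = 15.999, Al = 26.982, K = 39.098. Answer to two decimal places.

3.63 wt%

M((Na₀.₃₂K₀.₆₈)AlSi₃O₈) = 273.172 g/mol; M(Na2O) = 61.979 g/mol.
Moles Na2O per formula unit = 0.32 Na ÷ 2 = 0.1600.
Na2O fraction = (0.1600 × 61.979) / 273.172 = 9.917/273.172 = 0.0363.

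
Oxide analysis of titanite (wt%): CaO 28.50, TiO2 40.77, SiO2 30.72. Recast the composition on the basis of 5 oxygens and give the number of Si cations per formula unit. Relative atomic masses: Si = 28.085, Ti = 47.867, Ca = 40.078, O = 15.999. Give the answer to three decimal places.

CaO: 28.50/56.077 = 0.50823 mol → 0.50823 mol Ca, 0.50823 mol O.
TiO2: 40.77/79.865 = 0.51049 mol → 0.51049 mol Ti, 1.02098 mol O.
SiO2: 30.72/60.083 = 0.51129 mol → 0.51129 mol Si, 1.02258 mol O.
Total oxygen = 2.55179 mol. Normalization factor = 5/2.55179 = 1.95941.
Si per 5 O = 0.51129 × 1.95941 = 1.002.

1.002 Si apfu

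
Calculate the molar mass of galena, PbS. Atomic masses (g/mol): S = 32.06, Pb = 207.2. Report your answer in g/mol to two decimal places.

Pb: 1 × 207.2 = 207.2000
S: 1 × 32.06 = 32.0600
Summing the contributions gives the formula mass.

239.26 g/mol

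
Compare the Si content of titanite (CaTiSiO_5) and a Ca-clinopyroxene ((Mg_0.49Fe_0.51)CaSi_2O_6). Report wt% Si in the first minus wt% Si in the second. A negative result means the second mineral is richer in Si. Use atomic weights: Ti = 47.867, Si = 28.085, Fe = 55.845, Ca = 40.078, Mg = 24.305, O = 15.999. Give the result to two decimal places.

M(CaTiSiO_5) = 196.025 g/mol, so wt% Si = 28.085/196.025 × 100 = 14.33%.
M((Mg_0.49Fe_0.51)CaSi_2O_6) = 232.632 g/mol, so wt% Si = 56.170/232.632 × 100 = 24.15%.
14.33 − 24.15 = -9.82 pp.

-9.82 percentage points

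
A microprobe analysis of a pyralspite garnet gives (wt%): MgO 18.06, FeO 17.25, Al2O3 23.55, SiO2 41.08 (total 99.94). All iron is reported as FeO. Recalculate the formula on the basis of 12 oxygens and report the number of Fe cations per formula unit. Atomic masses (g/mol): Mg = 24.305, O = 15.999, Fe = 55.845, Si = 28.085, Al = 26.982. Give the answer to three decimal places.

18.06 wt% MgO ÷ 40.304 g/mol = 0.44809 mol, giving 0.44809 Mg and 0.44809 O.
17.25 wt% FeO ÷ 71.844 g/mol = 0.24010 mol, giving 0.24010 Fe and 0.24010 O.
23.55 wt% Al2O3 ÷ 101.961 g/mol = 0.23097 mol, giving 0.46194 Al and 0.69291 O.
41.08 wt% SiO2 ÷ 60.083 g/mol = 0.68372 mol, giving 0.68372 Si and 1.36744 O.
Oxygen sums to 2.74854; scaling by 12/2.74854 = 4.36595 puts the formula on 12 O.
Fe: 0.24010 × 4.36595 = 1.048 atoms per formula unit.

1.048 Fe apfu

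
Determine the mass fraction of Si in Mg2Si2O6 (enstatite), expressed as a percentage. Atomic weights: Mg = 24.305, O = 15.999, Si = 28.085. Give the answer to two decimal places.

27.98 wt%

M(Mg2Si2O6) = 200.774 g/mol.
Si contributes 2 × 28.085 = 56.170 g per mole.
56.170/200.774 = 0.2798 → 27.98%.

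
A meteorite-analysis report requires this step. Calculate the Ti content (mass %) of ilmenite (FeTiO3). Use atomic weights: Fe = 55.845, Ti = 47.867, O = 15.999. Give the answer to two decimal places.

Formula mass = 1*55.845 + 1*47.867 + 3*15.999 = 151.709 g/mol, of which 47.867 g is Ti.
So Ti makes up 47.867/151.709 = 0.3155 of the mass, i.e. 31.55%.

31.55 mass %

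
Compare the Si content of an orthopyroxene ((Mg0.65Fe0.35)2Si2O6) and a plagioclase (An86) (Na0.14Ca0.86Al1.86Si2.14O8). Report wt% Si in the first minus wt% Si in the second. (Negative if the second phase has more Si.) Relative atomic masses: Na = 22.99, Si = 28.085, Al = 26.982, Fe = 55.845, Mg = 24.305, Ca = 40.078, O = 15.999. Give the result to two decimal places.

3.43 percentage points

First mineral: 56.170 g Si in 222.852 g formula = 25.21 wt% Si.
Second mineral: 60.102 g Si in 275.966 g formula = 21.78 wt% Si.
25.21% − 21.78% gives a difference of 3.43 percentage points.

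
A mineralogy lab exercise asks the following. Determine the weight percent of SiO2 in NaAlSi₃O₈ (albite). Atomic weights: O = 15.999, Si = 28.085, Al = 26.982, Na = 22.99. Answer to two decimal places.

Formula mass = 262.219 g/mol.
3 Si → 3.0000 mol SiO2 per formula unit; M(SiO2) = 60.083, so SiO2 mass = 180.249 g.
180.249/262.219 × 100 = 68.74 wt%.

68.74 wt%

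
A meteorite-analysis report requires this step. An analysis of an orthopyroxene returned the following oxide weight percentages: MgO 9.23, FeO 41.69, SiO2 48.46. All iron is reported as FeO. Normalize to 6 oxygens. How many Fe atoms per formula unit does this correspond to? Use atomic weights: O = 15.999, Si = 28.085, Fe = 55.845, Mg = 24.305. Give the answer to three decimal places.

1.437 Fe apfu

9.23 wt% MgO ÷ 40.304 g/mol = 0.22901 mol, giving 0.22901 Mg and 0.22901 O.
41.69 wt% FeO ÷ 71.844 g/mol = 0.58029 mol, giving 0.58029 Fe and 0.58029 O.
48.46 wt% SiO2 ÷ 60.083 g/mol = 0.80655 mol, giving 0.80655 Si and 1.61310 O.
Oxygen sums to 2.42240; scaling by 6/2.42240 = 2.47688 puts the formula on 6 O.
Fe: 0.58029 × 2.47688 = 1.437 atoms per formula unit.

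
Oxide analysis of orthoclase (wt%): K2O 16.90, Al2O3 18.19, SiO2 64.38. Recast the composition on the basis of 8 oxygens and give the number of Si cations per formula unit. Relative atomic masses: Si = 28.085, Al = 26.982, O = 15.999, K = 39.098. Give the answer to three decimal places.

3.000 Si apfu

16.90 wt% K2O ÷ 94.195 g/mol = 0.17942 mol, giving 0.35884 K and 0.17942 O.
18.19 wt% Al2O3 ÷ 101.961 g/mol = 0.17840 mol, giving 0.35680 Al and 0.53520 O.
64.38 wt% SiO2 ÷ 60.083 g/mol = 1.07152 mol, giving 1.07152 Si and 2.14304 O.
Oxygen sums to 2.85766; scaling by 8/2.85766 = 2.79949 puts the formula on 8 O.
Si: 1.07152 × 2.79949 = 3.000 atoms per formula unit.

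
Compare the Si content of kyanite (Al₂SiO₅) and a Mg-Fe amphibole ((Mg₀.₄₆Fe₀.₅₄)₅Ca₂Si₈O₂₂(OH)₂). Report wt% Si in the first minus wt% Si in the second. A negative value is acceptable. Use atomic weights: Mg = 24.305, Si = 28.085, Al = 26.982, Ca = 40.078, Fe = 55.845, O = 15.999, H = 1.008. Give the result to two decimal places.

-7.70 percentage points

M(Al₂SiO₅) = 162.044 g/mol, so wt% Si = 28.085/162.044 × 100 = 17.33%.
M((Mg₀.₄₆Fe₀.₅₄)₅Ca₂Si₈O₂₂(OH)₂) = 897.511 g/mol, so wt% Si = 224.680/897.511 × 100 = 25.03%.
17.33 − 25.03 = -7.70 pp.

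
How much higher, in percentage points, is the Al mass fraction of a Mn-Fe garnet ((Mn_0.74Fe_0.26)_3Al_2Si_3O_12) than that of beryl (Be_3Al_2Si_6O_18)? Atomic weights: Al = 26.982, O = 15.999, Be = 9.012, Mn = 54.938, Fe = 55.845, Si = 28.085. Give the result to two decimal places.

First mineral: 53.964 g Al in 495.728 g formula = 10.89 wt% Al.
Second mineral: 53.964 g Al in 537.492 g formula = 10.04 wt% Al.
10.89% − 10.04% gives a difference of 0.85 percentage points.

0.85 percentage points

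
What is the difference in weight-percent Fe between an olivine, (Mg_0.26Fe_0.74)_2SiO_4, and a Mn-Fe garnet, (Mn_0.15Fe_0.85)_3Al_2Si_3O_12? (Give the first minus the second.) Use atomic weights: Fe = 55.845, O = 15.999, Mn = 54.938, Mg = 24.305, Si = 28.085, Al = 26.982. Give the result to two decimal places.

Fe in (Mg_0.26Fe_0.74)_2SiO_4: molar mass 187.370 g/mol; 1.48×55.845 = 82.651 g → 44.11 wt%.
Fe in (Mn_0.15Fe_0.85)_3Al_2Si_3O_12: molar mass 497.334 g/mol; 2.55×55.845 = 142.405 g → 28.63 wt%.
Difference = 44.11 − 28.63 = 15.48 percentage points.

15.48 percentage points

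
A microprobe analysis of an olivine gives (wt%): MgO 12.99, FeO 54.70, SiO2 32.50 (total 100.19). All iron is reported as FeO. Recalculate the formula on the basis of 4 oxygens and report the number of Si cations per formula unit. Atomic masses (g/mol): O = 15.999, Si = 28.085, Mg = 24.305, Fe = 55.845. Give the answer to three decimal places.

0.999 Si apfu

MgO: 12.99/40.304 = 0.32230 mol → 0.32230 mol Mg, 0.32230 mol O.
FeO: 54.70/71.844 = 0.76137 mol → 0.76137 mol Fe, 0.76137 mol O.
SiO2: 32.50/60.083 = 0.54092 mol → 0.54092 mol Si, 1.08184 mol O.
Total oxygen = 2.16551 mol. Normalization factor = 4/2.16551 = 1.84714.
Si per 4 O = 0.54092 × 1.84714 = 0.999.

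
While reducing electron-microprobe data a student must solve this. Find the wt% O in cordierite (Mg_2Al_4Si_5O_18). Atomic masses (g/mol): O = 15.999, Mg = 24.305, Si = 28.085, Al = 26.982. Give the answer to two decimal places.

49.23 weight percent

Molar mass of Mg_2Al_4Si_5O_18: 2×24.305 + 4×26.982 + 5×28.085 + 18×15.999 = 584.945 g/mol.
Mass of O per formula unit: 18 × 15.999 = 287.982 g.
Weight fraction O = 287.982 / 584.945 = 0.4923.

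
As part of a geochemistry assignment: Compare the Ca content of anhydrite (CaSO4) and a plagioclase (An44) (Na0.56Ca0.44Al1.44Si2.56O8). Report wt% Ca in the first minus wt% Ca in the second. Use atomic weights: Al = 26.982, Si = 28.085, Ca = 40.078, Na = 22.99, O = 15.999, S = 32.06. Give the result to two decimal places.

First mineral: 40.078 g Ca in 136.134 g formula = 29.44 wt% Ca.
Second mineral: 17.634 g Ca in 269.252 g formula = 6.55 wt% Ca.
29.44% − 6.55% gives a difference of 22.89 percentage points.

22.89 percentage points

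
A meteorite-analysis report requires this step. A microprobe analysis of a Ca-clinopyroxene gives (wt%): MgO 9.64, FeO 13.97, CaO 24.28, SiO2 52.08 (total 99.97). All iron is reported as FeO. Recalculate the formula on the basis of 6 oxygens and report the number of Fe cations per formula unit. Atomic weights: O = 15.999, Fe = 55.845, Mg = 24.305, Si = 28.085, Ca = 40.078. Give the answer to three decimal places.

0.449 Fe apfu

MgO (M=40.304): mol = 0.23918; Mg = 0.23918, O = 0.23918.
FeO (M=71.844): mol = 0.19445; Fe = 0.19445, O = 0.19445.
CaO (M=56.077): mol = 0.43298; Ca = 0.43298, O = 0.43298.
SiO2 (M=60.083): mol = 0.86680; Si = 0.86680, O = 1.73360.
ΣO = 2.60021; factor = 6/ΣO = 2.30751.
Fe apfu = 0.19445 × 2.30751 = 0.449.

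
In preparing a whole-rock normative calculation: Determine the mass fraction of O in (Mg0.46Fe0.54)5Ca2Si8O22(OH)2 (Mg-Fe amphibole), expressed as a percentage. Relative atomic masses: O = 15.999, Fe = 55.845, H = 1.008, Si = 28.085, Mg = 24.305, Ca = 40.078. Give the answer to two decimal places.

M((Mg0.46Fe0.54)5Ca2Si8O22(OH)2) = 897.511 g/mol.
O contributes 24 × 15.999 = 383.976 g per mole.
383.976/897.511 = 0.4278 → 42.78%.

42.78 weight percent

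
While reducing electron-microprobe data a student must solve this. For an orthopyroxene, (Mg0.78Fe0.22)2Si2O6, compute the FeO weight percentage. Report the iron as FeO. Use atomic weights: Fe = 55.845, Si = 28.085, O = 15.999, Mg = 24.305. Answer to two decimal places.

M((Mg0.78Fe0.22)2Si2O6) = 214.652 g/mol; M(FeO) = 71.844 g/mol.
Moles FeO per formula unit = 0.44 Fe ÷ 1 = 0.4400.
FeO fraction = (0.4400 × 71.844) / 214.652 = 31.611/214.652 = 0.1473.

14.73 wt%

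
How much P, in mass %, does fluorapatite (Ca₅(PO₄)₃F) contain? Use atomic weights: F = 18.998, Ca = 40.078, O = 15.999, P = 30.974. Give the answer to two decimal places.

18.43 mass %

Formula mass = 5·40.078 + 3·30.974 + 12·15.999 + 1·18.998 = 504.298 g/mol, of which 92.922 g is P.
So P makes up 92.922/504.298 = 0.1843 of the mass, i.e. 18.43%.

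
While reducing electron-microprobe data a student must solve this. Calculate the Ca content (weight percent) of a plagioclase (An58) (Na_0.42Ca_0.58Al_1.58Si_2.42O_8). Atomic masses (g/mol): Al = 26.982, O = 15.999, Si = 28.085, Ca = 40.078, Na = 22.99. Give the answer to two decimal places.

M(Na_0.42Ca_0.58Al_1.58Si_2.42O_8) = 271.490 g/mol.
Ca contributes 0.58 × 40.078 = 23.245 g per mole.
23.245/271.490 = 0.0856 → 8.56%.

8.56 weight percent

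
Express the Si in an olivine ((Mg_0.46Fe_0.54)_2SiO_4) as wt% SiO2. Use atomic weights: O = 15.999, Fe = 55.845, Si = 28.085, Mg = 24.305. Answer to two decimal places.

34.38 wt%

Formula mass = 174.754 g/mol.
1 Si → 1.0000 mol SiO2 per formula unit; M(SiO2) = 60.083, so SiO2 mass = 60.083 g.
60.083/174.754 × 100 = 34.38 wt%.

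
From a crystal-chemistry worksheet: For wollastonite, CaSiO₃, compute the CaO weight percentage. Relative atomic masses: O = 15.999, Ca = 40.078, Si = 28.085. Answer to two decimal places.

Formula mass = 116.160 g/mol.
1 Ca → 1.0000 mol CaO per formula unit; M(CaO) = 56.077, so CaO mass = 56.077 g.
56.077/116.160 × 100 = 48.28 wt%.

48.28 wt%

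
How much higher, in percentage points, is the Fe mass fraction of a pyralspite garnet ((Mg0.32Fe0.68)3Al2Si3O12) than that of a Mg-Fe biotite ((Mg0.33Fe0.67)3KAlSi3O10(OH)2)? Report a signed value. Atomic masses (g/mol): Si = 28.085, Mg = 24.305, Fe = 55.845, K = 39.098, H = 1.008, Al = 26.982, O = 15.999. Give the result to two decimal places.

1.02 percentage points

Fe in (Mg0.32Fe0.68)3Al2Si3O12: molar mass 467.464 g/mol; 2.04×55.845 = 113.924 g → 24.37 wt%.
Fe in (Mg0.33Fe0.67)3KAlSi3O10(OH)2: molar mass 480.649 g/mol; 2.01×55.845 = 112.248 g → 23.35 wt%.
Difference = 24.37 − 23.35 = 1.02 percentage points.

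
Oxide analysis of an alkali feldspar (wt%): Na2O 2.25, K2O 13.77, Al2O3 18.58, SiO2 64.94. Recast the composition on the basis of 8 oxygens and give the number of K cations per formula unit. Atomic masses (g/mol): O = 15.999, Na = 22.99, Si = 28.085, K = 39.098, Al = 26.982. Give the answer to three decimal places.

0.809 K apfu

2.25 wt% Na2O ÷ 61.979 g/mol = 0.03630 mol, giving 0.07260 Na and 0.03630 O.
13.77 wt% K2O ÷ 94.195 g/mol = 0.14619 mol, giving 0.29238 K and 0.14619 O.
18.58 wt% Al2O3 ÷ 101.961 g/mol = 0.18223 mol, giving 0.36446 Al and 0.54669 O.
64.94 wt% SiO2 ÷ 60.083 g/mol = 1.08084 mol, giving 1.08084 Si and 2.16168 O.
Oxygen sums to 2.89086; scaling by 8/2.89086 = 2.76734 puts the formula on 8 O.
K: 0.29238 × 2.76734 = 0.809 atoms per formula unit.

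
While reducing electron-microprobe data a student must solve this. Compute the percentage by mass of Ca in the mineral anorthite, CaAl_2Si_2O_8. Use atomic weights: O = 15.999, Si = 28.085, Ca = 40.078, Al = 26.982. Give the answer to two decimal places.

Formula mass = 1×40.078 + 2×26.982 + 2×28.085 + 8×15.999 = 278.204 g/mol, of which 40.078 g is Ca.
So Ca makes up 40.078/278.204 = 0.1441 of the mass, i.e. 14.41%.

14.41 mass %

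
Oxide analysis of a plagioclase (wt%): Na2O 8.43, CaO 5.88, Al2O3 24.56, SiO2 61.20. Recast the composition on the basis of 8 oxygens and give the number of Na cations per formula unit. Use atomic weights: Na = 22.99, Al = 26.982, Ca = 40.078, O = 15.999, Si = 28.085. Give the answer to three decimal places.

0.725 Na apfu

Na2O: 8.43/61.979 = 0.13601 mol → 0.27202 mol Na, 0.13601 mol O.
CaO: 5.88/56.077 = 0.10486 mol → 0.10486 mol Ca, 0.10486 mol O.
Al2O3: 24.56/101.961 = 0.24088 mol → 0.48176 mol Al, 0.72264 mol O.
SiO2: 61.20/60.083 = 1.01859 mol → 1.01859 mol Si, 2.03718 mol O.
Total oxygen = 3.00069 mol. Normalization factor = 8/3.00069 = 2.66605.
Na per 8 O = 0.27202 × 2.66605 = 0.725.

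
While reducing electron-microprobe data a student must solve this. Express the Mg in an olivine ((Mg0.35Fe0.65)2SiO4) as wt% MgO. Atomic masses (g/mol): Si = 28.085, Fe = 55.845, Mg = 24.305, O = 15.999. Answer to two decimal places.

Formula mass = 181.693 g/mol.
0.70 Mg → 0.7000 mol MgO per formula unit; M(MgO) = 40.304, so MgO mass = 28.213 g.
28.213/181.693 × 100 = 15.53 wt%.

15.53 wt%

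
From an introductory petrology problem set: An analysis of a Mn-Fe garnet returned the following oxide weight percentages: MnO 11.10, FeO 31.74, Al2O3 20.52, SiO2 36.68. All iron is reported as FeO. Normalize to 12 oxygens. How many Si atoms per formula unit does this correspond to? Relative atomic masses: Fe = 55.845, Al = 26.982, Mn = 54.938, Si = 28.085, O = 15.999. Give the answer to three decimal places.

3.023 Si apfu

11.10 wt% MnO ÷ 70.937 g/mol = 0.15648 mol, giving 0.15648 Mn and 0.15648 O.
31.74 wt% FeO ÷ 71.844 g/mol = 0.44179 mol, giving 0.44179 Fe and 0.44179 O.
20.52 wt% Al2O3 ÷ 101.961 g/mol = 0.20125 mol, giving 0.40250 Al and 0.60375 O.
36.68 wt% SiO2 ÷ 60.083 g/mol = 0.61049 mol, giving 0.61049 Si and 1.22098 O.
Oxygen sums to 2.42300; scaling by 12/2.42300 = 4.95254 puts the formula on 12 O.
Si: 0.61049 × 4.95254 = 3.023 atoms per formula unit.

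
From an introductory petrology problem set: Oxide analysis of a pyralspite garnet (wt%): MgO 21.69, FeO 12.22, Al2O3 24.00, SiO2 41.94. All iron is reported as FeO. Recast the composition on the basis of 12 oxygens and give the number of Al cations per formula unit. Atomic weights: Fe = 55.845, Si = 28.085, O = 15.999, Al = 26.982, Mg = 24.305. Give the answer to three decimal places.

MgO: 21.69/40.304 = 0.53816 mol → 0.53816 mol Mg, 0.53816 mol O.
FeO: 12.22/71.844 = 0.17009 mol → 0.17009 mol Fe, 0.17009 mol O.
Al2O3: 24.00/101.961 = 0.23538 mol → 0.47076 mol Al, 0.70614 mol O.
SiO2: 41.94/60.083 = 0.69803 mol → 0.69803 mol Si, 1.39606 mol O.
Total oxygen = 2.81045 mol. Normalization factor = 12/2.81045 = 4.26978.
Al per 12 O = 0.47076 × 4.26978 = 2.010.

2.010 Al apfu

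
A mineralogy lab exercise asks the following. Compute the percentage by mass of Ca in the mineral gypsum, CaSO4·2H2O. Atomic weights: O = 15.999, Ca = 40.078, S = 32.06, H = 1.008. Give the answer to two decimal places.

Formula mass = 1*40.078 + 1*32.06 + 6*15.999 + 4*1.008 = 172.164 g/mol, of which 40.078 g is Ca.
So Ca makes up 40.078/172.164 = 0.2328 of the mass, i.e. 23.28%.

23.28 mass %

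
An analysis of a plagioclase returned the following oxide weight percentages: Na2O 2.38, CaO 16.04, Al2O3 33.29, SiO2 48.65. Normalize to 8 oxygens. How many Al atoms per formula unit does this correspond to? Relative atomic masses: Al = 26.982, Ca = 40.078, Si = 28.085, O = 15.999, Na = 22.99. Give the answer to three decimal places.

1.787 Al apfu

2.38 wt% Na2O ÷ 61.979 g/mol = 0.03840 mol, giving 0.07680 Na and 0.03840 O.
16.04 wt% CaO ÷ 56.077 g/mol = 0.28604 mol, giving 0.28604 Ca and 0.28604 O.
33.29 wt% Al2O3 ÷ 101.961 g/mol = 0.32650 mol, giving 0.65300 Al and 0.97950 O.
48.65 wt% SiO2 ÷ 60.083 g/mol = 0.80971 mol, giving 0.80971 Si and 1.61942 O.
Oxygen sums to 2.92336; scaling by 8/2.92336 = 2.73658 puts the formula on 8 O.
Al: 0.65300 × 2.73658 = 1.787 atoms per formula unit.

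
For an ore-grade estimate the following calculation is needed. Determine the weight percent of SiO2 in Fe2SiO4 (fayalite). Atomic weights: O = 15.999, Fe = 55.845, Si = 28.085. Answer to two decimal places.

29.49 wt%

Molar mass of Fe2SiO4 = 2*55.845 + 1*28.085 + 4*15.999 = 203.771 g/mol.
Each formula unit contains 1 Si, equivalent to 1/1 = 1.0000 mol SiO2.
M(SiO2) = 1×28.085 + 2×15.999 = 60.083 g/mol.
Mass of SiO2 per formula unit = 1.0000 × 60.083 = 60.083 g.
SiO2 wt% = 60.083 / 203.771 × 100 = 29.49%.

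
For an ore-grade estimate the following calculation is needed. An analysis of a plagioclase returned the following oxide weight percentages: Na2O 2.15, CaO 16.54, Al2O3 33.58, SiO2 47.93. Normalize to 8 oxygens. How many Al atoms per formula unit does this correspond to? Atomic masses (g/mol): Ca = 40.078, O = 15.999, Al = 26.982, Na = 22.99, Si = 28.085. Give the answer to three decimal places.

1.809 Al apfu

Na2O: 2.15/61.979 = 0.03469 mol → 0.06938 mol Na, 0.03469 mol O.
CaO: 16.54/56.077 = 0.29495 mol → 0.29495 mol Ca, 0.29495 mol O.
Al2O3: 33.58/101.961 = 0.32934 mol → 0.65868 mol Al, 0.98802 mol O.
SiO2: 47.93/60.083 = 0.79773 mol → 0.79773 mol Si, 1.59546 mol O.
Total oxygen = 2.91312 mol. Normalization factor = 8/2.91312 = 2.74620.
Al per 8 O = 0.65868 × 2.74620 = 1.809.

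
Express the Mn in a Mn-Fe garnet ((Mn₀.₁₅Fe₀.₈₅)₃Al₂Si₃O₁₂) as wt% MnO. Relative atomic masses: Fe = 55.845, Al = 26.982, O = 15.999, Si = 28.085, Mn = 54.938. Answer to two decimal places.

6.42 wt%

M((Mn₀.₁₅Fe₀.₈₅)₃Al₂Si₃O₁₂) = 497.334 g/mol; M(MnO) = 70.937 g/mol.
Moles MnO per formula unit = 0.45 Mn ÷ 1 = 0.4500.
MnO fraction = (0.4500 × 70.937) / 497.334 = 31.922/497.334 = 0.0642.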